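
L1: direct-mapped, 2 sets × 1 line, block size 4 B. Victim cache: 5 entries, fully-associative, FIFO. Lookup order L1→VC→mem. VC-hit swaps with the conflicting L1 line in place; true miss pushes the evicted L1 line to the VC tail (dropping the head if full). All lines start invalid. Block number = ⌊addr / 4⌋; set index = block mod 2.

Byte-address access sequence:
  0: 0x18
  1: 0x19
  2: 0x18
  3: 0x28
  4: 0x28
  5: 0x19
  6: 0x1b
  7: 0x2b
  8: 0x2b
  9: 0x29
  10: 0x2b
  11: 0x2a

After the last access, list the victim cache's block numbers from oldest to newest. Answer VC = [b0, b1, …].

VC = [6]

#0 0x18→b6/s0 MISS; vc=[]
#1 0x19→b6/s0 L1-HIT; vc=[]
#2 0x18→b6/s0 L1-HIT; vc=[]
#3 0x28→b10/s0 MISS; vc=[6]
#4 0x28→b10/s0 L1-HIT; vc=[6]
#5 0x19→b6/s0 VC-HIT; vc=[10]
#6 0x1b→b6/s0 L1-HIT; vc=[10]
#7 0x2b→b10/s0 VC-HIT; vc=[6]
#8 0x2b→b10/s0 L1-HIT; vc=[6]
#9 0x29→b10/s0 L1-HIT; vc=[6]
#10 0x2b→b10/s0 L1-HIT; vc=[6]
#11 0x2a→b10/s0 L1-HIT; vc=[6]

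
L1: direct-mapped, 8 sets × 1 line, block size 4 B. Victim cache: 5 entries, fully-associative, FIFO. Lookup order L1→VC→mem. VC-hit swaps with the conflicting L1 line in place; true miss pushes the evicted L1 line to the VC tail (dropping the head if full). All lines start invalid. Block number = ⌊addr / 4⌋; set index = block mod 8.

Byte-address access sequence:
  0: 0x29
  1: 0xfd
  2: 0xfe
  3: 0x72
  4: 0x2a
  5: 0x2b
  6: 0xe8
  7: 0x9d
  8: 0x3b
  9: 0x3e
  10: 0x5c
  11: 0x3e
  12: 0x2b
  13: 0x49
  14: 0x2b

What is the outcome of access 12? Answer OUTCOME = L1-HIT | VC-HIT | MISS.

  [0] addr=0x29 blk=10 s=2: MISS | VC []
  [1] addr=0xfd blk=63 s=7: MISS | VC []
  [2] addr=0xfe blk=63 s=7: L1-HIT | VC []
  [3] addr=0x72 blk=28 s=4: MISS | VC []
  [4] addr=0x2a blk=10 s=2: L1-HIT | VC []
  [5] addr=0x2b blk=10 s=2: L1-HIT | VC []
  [6] addr=0xe8 blk=58 s=2: MISS | VC [10]
  [7] addr=0x9d blk=39 s=7: MISS | VC [10, 63]
  [8] addr=0x3b blk=14 s=6: MISS | VC [10, 63]
  [9] addr=0x3e blk=15 s=7: MISS | VC [10, 63, 39]
  [10] addr=0x5c blk=23 s=7: MISS | VC [10, 63, 39, 15]
  [11] addr=0x3e blk=15 s=7: VC-HIT | VC [10, 63, 39, 23]
  [12] addr=0x2b blk=10 s=2: VC-HIT | VC [58, 63, 39, 23]
  [13] addr=0x49 blk=18 s=2: MISS | VC [58, 63, 39, 23, 10]
  [14] addr=0x2b blk=10 s=2: VC-HIT | VC [58, 63, 39, 23, 18]

OUTCOME = VC-HIT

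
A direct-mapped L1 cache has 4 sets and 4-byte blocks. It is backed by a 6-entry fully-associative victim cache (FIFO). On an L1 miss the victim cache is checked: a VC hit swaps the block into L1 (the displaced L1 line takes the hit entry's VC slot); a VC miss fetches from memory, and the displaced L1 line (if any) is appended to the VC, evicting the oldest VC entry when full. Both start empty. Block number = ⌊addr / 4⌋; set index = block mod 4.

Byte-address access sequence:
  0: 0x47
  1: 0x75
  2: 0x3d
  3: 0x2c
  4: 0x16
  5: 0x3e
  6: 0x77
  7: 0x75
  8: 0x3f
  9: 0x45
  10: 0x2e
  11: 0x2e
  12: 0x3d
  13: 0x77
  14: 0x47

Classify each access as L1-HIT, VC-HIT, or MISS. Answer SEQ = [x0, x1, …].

#0 0x47→b17/s1 MISS; vc=[]
#1 0x75→b29/s1 MISS; vc=[17]
#2 0x3d→b15/s3 MISS; vc=[17]
#3 0x2c→b11/s3 MISS; vc=[17,15]
#4 0x16→b5/s1 MISS; vc=[17,15,29]
#5 0x3e→b15/s3 VC-HIT; vc=[17,11,29]
#6 0x77→b29/s1 VC-HIT; vc=[17,11,5]
#7 0x75→b29/s1 L1-HIT; vc=[17,11,5]
#8 0x3f→b15/s3 L1-HIT; vc=[17,11,5]
#9 0x45→b17/s1 VC-HIT; vc=[29,11,5]
#10 0x2e→b11/s3 VC-HIT; vc=[29,15,5]
#11 0x2e→b11/s3 L1-HIT; vc=[29,15,5]
#12 0x3d→b15/s3 VC-HIT; vc=[29,11,5]
#13 0x77→b29/s1 VC-HIT; vc=[17,11,5]
#14 0x47→b17/s1 VC-HIT; vc=[29,11,5]

SEQ = [MISS, MISS, MISS, MISS, MISS, VC-HIT, VC-HIT, L1-HIT, L1-HIT, VC-HIT, VC-HIT, L1-HIT, VC-HIT, VC-HIT, VC-HIT]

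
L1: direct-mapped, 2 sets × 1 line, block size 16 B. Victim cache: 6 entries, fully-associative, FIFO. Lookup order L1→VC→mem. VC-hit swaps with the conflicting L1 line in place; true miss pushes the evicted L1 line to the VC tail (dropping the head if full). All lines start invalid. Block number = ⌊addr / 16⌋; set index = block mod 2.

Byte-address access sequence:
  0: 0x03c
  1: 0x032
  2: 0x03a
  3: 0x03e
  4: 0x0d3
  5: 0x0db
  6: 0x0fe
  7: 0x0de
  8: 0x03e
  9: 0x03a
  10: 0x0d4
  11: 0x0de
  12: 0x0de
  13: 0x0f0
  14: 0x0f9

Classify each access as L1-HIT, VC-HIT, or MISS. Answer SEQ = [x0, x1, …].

0: 0x3c (blk 3, set 1) → MISS  vc=[]
1: 0x32 (blk 3, set 1) → L1-HIT  vc=[]
2: 0x3a (blk 3, set 1) → L1-HIT  vc=[]
3: 0x3e (blk 3, set 1) → L1-HIT  vc=[]
4: 0xd3 (blk 13, set 1) → MISS  vc=[3]
5: 0xdb (blk 13, set 1) → L1-HIT  vc=[3]
6: 0xfe (blk 15, set 1) → MISS  vc=[3, 13]
7: 0xde (blk 13, set 1) → VC-HIT  vc=[3, 15]
8: 0x3e (blk 3, set 1) → VC-HIT  vc=[13, 15]
9: 0x3a (blk 3, set 1) → L1-HIT  vc=[13, 15]
10: 0xd4 (blk 13, set 1) → VC-HIT  vc=[3, 15]
11: 0xde (blk 13, set 1) → L1-HIT  vc=[3, 15]
12: 0xde (blk 13, set 1) → L1-HIT  vc=[3, 15]
13: 0xf0 (blk 15, set 1) → VC-HIT  vc=[3, 13]
14: 0xf9 (blk 15, set 1) → L1-HIT  vc=[3, 13]

SEQ = [MISS, L1-HIT, L1-HIT, L1-HIT, MISS, L1-HIT, MISS, VC-HIT, VC-HIT, L1-HIT, VC-HIT, L1-HIT, L1-HIT, VC-HIT, L1-HIT]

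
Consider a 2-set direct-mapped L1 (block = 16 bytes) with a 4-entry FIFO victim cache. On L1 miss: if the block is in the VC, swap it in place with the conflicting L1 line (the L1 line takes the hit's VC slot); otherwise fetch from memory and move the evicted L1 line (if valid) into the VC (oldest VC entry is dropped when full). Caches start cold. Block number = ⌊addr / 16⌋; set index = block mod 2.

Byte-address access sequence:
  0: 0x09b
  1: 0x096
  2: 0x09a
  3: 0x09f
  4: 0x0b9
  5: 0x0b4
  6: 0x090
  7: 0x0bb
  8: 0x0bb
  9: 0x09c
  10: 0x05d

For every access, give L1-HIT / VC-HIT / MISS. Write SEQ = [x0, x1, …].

0: 0x9b (blk 9, set 1) → MISS  vc=[]
1: 0x96 (blk 9, set 1) → L1-HIT  vc=[]
2: 0x9a (blk 9, set 1) → L1-HIT  vc=[]
3: 0x9f (blk 9, set 1) → L1-HIT  vc=[]
4: 0xb9 (blk 11, set 1) → MISS  vc=[9]
5: 0xb4 (blk 11, set 1) → L1-HIT  vc=[9]
6: 0x90 (blk 9, set 1) → VC-HIT  vc=[11]
7: 0xbb (blk 11, set 1) → VC-HIT  vc=[9]
8: 0xbb (blk 11, set 1) → L1-HIT  vc=[9]
9: 0x9c (blk 9, set 1) → VC-HIT  vc=[11]
10: 0x5d (blk 5, set 1) → MISS  vc=[11, 9]

SEQ = [MISS, L1-HIT, L1-HIT, L1-HIT, MISS, L1-HIT, VC-HIT, VC-HIT, L1-HIT, VC-HIT, MISS]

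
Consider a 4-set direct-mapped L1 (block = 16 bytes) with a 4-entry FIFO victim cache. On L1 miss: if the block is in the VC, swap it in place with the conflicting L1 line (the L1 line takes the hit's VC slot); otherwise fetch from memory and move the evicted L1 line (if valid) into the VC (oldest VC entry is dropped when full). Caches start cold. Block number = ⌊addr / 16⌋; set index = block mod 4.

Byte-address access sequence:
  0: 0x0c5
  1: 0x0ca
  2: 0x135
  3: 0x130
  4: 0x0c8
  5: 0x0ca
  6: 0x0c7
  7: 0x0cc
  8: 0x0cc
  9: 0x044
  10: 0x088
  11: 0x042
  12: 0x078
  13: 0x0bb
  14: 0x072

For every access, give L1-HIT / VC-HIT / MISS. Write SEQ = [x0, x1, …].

SEQ = [MISS, L1-HIT, MISS, L1-HIT, L1-HIT, L1-HIT, L1-HIT, L1-HIT, L1-HIT, MISS, MISS, VC-HIT, MISS, MISS, VC-HIT]

#0 0xc5→b12/s0 MISS; vc=[]
#1 0xca→b12/s0 L1-HIT; vc=[]
#2 0x135→b19/s3 MISS; vc=[]
#3 0x130→b19/s3 L1-HIT; vc=[]
#4 0xc8→b12/s0 L1-HIT; vc=[]
#5 0xca→b12/s0 L1-HIT; vc=[]
#6 0xc7→b12/s0 L1-HIT; vc=[]
#7 0xcc→b12/s0 L1-HIT; vc=[]
#8 0xcc→b12/s0 L1-HIT; vc=[]
#9 0x44→b4/s0 MISS; vc=[12]
#10 0x88→b8/s0 MISS; vc=[12,4]
#11 0x42→b4/s0 VC-HIT; vc=[12,8]
#12 0x78→b7/s3 MISS; vc=[12,8,19]
#13 0xbb→b11/s3 MISS; vc=[12,8,19,7]
#14 0x72→b7/s3 VC-HIT; vc=[12,8,19,11]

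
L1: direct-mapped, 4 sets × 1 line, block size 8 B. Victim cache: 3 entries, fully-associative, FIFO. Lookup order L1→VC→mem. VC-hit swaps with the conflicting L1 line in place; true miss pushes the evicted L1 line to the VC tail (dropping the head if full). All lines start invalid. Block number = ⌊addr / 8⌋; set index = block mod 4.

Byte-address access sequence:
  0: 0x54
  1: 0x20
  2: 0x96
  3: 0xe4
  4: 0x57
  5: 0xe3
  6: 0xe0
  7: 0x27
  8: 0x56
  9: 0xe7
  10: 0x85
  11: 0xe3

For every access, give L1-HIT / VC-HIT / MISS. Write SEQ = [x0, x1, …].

  [0] addr=0x54 blk=10 s=2: MISS | VC []
  [1] addr=0x20 blk=4 s=0: MISS | VC []
  [2] addr=0x96 blk=18 s=2: MISS | VC [10]
  [3] addr=0xe4 blk=28 s=0: MISS | VC [10, 4]
  [4] addr=0x57 blk=10 s=2: VC-HIT | VC [18, 4]
  [5] addr=0xe3 blk=28 s=0: L1-HIT | VC [18, 4]
  [6] addr=0xe0 blk=28 s=0: L1-HIT | VC [18, 4]
  [7] addr=0x27 blk=4 s=0: VC-HIT | VC [18, 28]
  [8] addr=0x56 blk=10 s=2: L1-HIT | VC [18, 28]
  [9] addr=0xe7 blk=28 s=0: VC-HIT | VC [18, 4]
  [10] addr=0x85 blk=16 s=0: MISS | VC [18, 4, 28]
  [11] addr=0xe3 blk=28 s=0: VC-HIT | VC [18, 4, 16]

SEQ = [MISS, MISS, MISS, MISS, VC-HIT, L1-HIT, L1-HIT, VC-HIT, L1-HIT, VC-HIT, MISS, VC-HIT]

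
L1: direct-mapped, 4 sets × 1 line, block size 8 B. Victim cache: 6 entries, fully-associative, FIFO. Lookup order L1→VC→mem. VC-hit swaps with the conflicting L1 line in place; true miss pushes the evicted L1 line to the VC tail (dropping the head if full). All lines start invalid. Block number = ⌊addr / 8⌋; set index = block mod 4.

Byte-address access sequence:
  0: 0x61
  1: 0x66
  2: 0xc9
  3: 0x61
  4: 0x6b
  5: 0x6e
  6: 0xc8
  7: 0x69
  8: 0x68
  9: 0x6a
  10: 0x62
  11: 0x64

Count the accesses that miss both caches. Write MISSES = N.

0: 0x61 (blk 12, set 0) → MISS  vc=[]
1: 0x66 (blk 12, set 0) → L1-HIT  vc=[]
2: 0xc9 (blk 25, set 1) → MISS  vc=[]
3: 0x61 (blk 12, set 0) → L1-HIT  vc=[]
4: 0x6b (blk 13, set 1) → MISS  vc=[25]
5: 0x6e (blk 13, set 1) → L1-HIT  vc=[25]
6: 0xc8 (blk 25, set 1) → VC-HIT  vc=[13]
7: 0x69 (blk 13, set 1) → VC-HIT  vc=[25]
8: 0x68 (blk 13, set 1) → L1-HIT  vc=[25]
9: 0x6a (blk 13, set 1) → L1-HIT  vc=[25]
10: 0x62 (blk 12, set 0) → L1-HIT  vc=[25]
11: 0x64 (blk 12, set 0) → L1-HIT  vc=[25]

MISSES = 3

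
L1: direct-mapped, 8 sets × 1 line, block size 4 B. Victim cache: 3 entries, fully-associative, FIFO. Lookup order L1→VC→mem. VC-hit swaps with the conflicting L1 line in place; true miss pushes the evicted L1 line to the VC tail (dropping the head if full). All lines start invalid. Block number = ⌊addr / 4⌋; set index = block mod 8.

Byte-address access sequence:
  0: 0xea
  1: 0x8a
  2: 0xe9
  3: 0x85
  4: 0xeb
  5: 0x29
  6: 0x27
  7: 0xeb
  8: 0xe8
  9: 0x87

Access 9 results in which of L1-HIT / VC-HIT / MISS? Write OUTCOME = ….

OUTCOME = VC-HIT

#0 0xea→b58/s2 MISS; vc=[]
#1 0x8a→b34/s2 MISS; vc=[58]
#2 0xe9→b58/s2 VC-HIT; vc=[34]
#3 0x85→b33/s1 MISS; vc=[34]
#4 0xeb→b58/s2 L1-HIT; vc=[34]
#5 0x29→b10/s2 MISS; vc=[34,58]
#6 0x27→b9/s1 MISS; vc=[34,58,33]
#7 0xeb→b58/s2 VC-HIT; vc=[34,10,33]
#8 0xe8→b58/s2 L1-HIT; vc=[34,10,33]
#9 0x87→b33/s1 VC-HIT; vc=[34,10,9]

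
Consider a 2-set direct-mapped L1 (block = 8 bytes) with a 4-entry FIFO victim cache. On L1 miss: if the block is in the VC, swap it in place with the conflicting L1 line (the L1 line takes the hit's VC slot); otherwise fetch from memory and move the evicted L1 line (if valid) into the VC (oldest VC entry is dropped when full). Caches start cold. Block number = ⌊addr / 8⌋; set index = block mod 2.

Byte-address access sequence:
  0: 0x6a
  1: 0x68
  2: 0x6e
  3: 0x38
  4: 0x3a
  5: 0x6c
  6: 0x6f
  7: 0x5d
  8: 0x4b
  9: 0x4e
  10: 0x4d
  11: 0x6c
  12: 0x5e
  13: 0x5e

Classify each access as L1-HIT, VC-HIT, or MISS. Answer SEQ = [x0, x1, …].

SEQ = [MISS, L1-HIT, L1-HIT, MISS, L1-HIT, VC-HIT, L1-HIT, MISS, MISS, L1-HIT, L1-HIT, VC-HIT, VC-HIT, L1-HIT]

#0 0x6a→b13/s1 MISS; vc=[]
#1 0x68→b13/s1 L1-HIT; vc=[]
#2 0x6e→b13/s1 L1-HIT; vc=[]
#3 0x38→b7/s1 MISS; vc=[13]
#4 0x3a→b7/s1 L1-HIT; vc=[13]
#5 0x6c→b13/s1 VC-HIT; vc=[7]
#6 0x6f→b13/s1 L1-HIT; vc=[7]
#7 0x5d→b11/s1 MISS; vc=[7,13]
#8 0x4b→b9/s1 MISS; vc=[7,13,11]
#9 0x4e→b9/s1 L1-HIT; vc=[7,13,11]
#10 0x4d→b9/s1 L1-HIT; vc=[7,13,11]
#11 0x6c→b13/s1 VC-HIT; vc=[7,9,11]
#12 0x5e→b11/s1 VC-HIT; vc=[7,9,13]
#13 0x5e→b11/s1 L1-HIT; vc=[7,9,13]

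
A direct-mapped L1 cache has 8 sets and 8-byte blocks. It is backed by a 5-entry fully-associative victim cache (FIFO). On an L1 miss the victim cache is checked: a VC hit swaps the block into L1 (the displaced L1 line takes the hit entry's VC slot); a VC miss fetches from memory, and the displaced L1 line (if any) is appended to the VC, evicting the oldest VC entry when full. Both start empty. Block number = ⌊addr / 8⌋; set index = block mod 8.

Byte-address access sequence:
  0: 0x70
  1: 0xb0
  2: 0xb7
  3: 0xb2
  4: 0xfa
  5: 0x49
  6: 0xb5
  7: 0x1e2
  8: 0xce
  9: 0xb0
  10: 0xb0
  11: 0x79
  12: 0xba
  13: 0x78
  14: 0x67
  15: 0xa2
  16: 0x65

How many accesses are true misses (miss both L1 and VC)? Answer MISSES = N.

0: 0x70 (blk 14, set 6) → MISS  vc=[]
1: 0xb0 (blk 22, set 6) → MISS  vc=[14]
2: 0xb7 (blk 22, set 6) → L1-HIT  vc=[14]
3: 0xb2 (blk 22, set 6) → L1-HIT  vc=[14]
4: 0xfa (blk 31, set 7) → MISS  vc=[14]
5: 0x49 (blk 9, set 1) → MISS  vc=[14]
6: 0xb5 (blk 22, set 6) → L1-HIT  vc=[14]
7: 0x1e2 (blk 60, set 4) → MISS  vc=[14]
8: 0xce (blk 25, set 1) → MISS  vc=[14, 9]
9: 0xb0 (blk 22, set 6) → L1-HIT  vc=[14, 9]
10: 0xb0 (blk 22, set 6) → L1-HIT  vc=[14, 9]
11: 0x79 (blk 15, set 7) → MISS  vc=[14, 9, 31]
12: 0xba (blk 23, set 7) → MISS  vc=[14, 9, 31, 15]
13: 0x78 (blk 15, set 7) → VC-HIT  vc=[14, 9, 31, 23]
14: 0x67 (blk 12, set 4) → MISS  vc=[14, 9, 31, 23, 60]
15: 0xa2 (blk 20, set 4) → MISS  vc=[9, 31, 23, 60, 12]
16: 0x65 (blk 12, set 4) → VC-HIT  vc=[9, 31, 23, 60, 20]

MISSES = 10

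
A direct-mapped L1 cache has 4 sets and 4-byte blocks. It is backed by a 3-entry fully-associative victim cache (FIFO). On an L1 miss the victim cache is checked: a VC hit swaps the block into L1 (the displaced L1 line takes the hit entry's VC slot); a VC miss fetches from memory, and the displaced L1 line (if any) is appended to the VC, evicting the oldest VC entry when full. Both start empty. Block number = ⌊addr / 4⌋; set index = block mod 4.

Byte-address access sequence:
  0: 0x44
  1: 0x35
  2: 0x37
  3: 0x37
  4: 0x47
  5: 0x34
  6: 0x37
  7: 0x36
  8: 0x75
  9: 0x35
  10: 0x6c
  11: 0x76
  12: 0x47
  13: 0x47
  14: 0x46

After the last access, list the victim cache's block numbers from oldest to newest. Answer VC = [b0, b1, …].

0: 0x44 (blk 17, set 1) → MISS  vc=[]
1: 0x35 (blk 13, set 1) → MISS  vc=[17]
2: 0x37 (blk 13, set 1) → L1-HIT  vc=[17]
3: 0x37 (blk 13, set 1) → L1-HIT  vc=[17]
4: 0x47 (blk 17, set 1) → VC-HIT  vc=[13]
5: 0x34 (blk 13, set 1) → VC-HIT  vc=[17]
6: 0x37 (blk 13, set 1) → L1-HIT  vc=[17]
7: 0x36 (blk 13, set 1) → L1-HIT  vc=[17]
8: 0x75 (blk 29, set 1) → MISS  vc=[17, 13]
9: 0x35 (blk 13, set 1) → VC-HIT  vc=[17, 29]
10: 0x6c (blk 27, set 3) → MISS  vc=[17, 29]
11: 0x76 (blk 29, set 1) → VC-HIT  vc=[17, 13]
12: 0x47 (blk 17, set 1) → VC-HIT  vc=[29, 13]
13: 0x47 (blk 17, set 1) → L1-HIT  vc=[29, 13]
14: 0x46 (blk 17, set 1) → L1-HIT  vc=[29, 13]

VC = [29, 13]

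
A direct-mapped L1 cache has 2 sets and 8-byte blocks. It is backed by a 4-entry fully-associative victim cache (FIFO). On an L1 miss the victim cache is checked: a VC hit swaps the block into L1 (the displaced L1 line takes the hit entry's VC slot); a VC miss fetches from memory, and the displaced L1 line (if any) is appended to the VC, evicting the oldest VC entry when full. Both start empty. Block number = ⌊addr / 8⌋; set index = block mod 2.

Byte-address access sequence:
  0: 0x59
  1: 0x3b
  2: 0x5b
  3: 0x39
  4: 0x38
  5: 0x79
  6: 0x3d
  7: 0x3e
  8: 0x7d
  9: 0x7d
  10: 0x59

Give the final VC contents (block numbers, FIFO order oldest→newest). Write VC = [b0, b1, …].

0: 0x59 (blk 11, set 1) → MISS  vc=[]
1: 0x3b (blk 7, set 1) → MISS  vc=[11]
2: 0x5b (blk 11, set 1) → VC-HIT  vc=[7]
3: 0x39 (blk 7, set 1) → VC-HIT  vc=[11]
4: 0x38 (blk 7, set 1) → L1-HIT  vc=[11]
5: 0x79 (blk 15, set 1) → MISS  vc=[11, 7]
6: 0x3d (blk 7, set 1) → VC-HIT  vc=[11, 15]
7: 0x3e (blk 7, set 1) → L1-HIT  vc=[11, 15]
8: 0x7d (blk 15, set 1) → VC-HIT  vc=[11, 7]
9: 0x7d (blk 15, set 1) → L1-HIT  vc=[11, 7]
10: 0x59 (blk 11, set 1) → VC-HIT  vc=[15, 7]

VC = [15, 7]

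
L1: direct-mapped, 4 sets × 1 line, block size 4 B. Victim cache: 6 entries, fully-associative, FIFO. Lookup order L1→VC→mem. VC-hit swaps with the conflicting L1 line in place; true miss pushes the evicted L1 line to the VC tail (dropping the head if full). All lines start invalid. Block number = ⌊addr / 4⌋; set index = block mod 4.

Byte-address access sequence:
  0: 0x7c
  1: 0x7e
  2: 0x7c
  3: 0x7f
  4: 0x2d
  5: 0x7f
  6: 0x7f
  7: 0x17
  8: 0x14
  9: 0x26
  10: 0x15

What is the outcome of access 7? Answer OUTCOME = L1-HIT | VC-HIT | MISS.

0: 0x7c (blk 31, set 3) → MISS  vc=[]
1: 0x7e (blk 31, set 3) → L1-HIT  vc=[]
2: 0x7c (blk 31, set 3) → L1-HIT  vc=[]
3: 0x7f (blk 31, set 3) → L1-HIT  vc=[]
4: 0x2d (blk 11, set 3) → MISS  vc=[31]
5: 0x7f (blk 31, set 3) → VC-HIT  vc=[11]
6: 0x7f (blk 31, set 3) → L1-HIT  vc=[11]
7: 0x17 (blk 5, set 1) → MISS  vc=[11]
8: 0x14 (blk 5, set 1) → L1-HIT  vc=[11]
9: 0x26 (blk 9, set 1) → MISS  vc=[11, 5]
10: 0x15 (blk 5, set 1) → VC-HIT  vc=[11, 9]

OUTCOME = MISS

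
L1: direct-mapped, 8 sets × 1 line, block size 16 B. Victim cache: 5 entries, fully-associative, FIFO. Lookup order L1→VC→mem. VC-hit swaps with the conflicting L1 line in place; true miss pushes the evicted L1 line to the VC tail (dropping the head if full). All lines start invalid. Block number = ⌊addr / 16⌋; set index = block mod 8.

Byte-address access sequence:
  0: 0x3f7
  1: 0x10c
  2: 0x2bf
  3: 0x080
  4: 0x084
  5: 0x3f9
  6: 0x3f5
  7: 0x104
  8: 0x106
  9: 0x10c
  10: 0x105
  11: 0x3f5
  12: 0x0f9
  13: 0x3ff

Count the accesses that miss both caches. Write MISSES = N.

MISSES = 5

0: 0x3f7 (blk 63, set 7) → MISS  vc=[]
1: 0x10c (blk 16, set 0) → MISS  vc=[]
2: 0x2bf (blk 43, set 3) → MISS  vc=[]
3: 0x80 (blk 8, set 0) → MISS  vc=[16]
4: 0x84 (blk 8, set 0) → L1-HIT  vc=[16]
5: 0x3f9 (blk 63, set 7) → L1-HIT  vc=[16]
6: 0x3f5 (blk 63, set 7) → L1-HIT  vc=[16]
7: 0x104 (blk 16, set 0) → VC-HIT  vc=[8]
8: 0x106 (blk 16, set 0) → L1-HIT  vc=[8]
9: 0x10c (blk 16, set 0) → L1-HIT  vc=[8]
10: 0x105 (blk 16, set 0) → L1-HIT  vc=[8]
11: 0x3f5 (blk 63, set 7) → L1-HIT  vc=[8]
12: 0xf9 (blk 15, set 7) → MISS  vc=[8, 63]
13: 0x3ff (blk 63, set 7) → VC-HIT  vc=[8, 15]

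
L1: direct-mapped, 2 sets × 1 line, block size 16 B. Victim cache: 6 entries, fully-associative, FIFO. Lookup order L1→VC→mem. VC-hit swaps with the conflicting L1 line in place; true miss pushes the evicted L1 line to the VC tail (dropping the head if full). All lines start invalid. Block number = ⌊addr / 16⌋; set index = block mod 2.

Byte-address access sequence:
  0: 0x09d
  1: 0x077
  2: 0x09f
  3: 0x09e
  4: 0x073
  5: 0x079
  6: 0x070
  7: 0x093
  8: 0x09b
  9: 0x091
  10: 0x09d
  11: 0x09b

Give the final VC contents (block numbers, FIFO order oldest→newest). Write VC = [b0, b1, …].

VC = [7]

0: 0x9d (blk 9, set 1) → MISS  vc=[]
1: 0x77 (blk 7, set 1) → MISS  vc=[9]
2: 0x9f (blk 9, set 1) → VC-HIT  vc=[7]
3: 0x9e (blk 9, set 1) → L1-HIT  vc=[7]
4: 0x73 (blk 7, set 1) → VC-HIT  vc=[9]
5: 0x79 (blk 7, set 1) → L1-HIT  vc=[9]
6: 0x70 (blk 7, set 1) → L1-HIT  vc=[9]
7: 0x93 (blk 9, set 1) → VC-HIT  vc=[7]
8: 0x9b (blk 9, set 1) → L1-HIT  vc=[7]
9: 0x91 (blk 9, set 1) → L1-HIT  vc=[7]
10: 0x9d (blk 9, set 1) → L1-HIT  vc=[7]
11: 0x9b (blk 9, set 1) → L1-HIT  vc=[7]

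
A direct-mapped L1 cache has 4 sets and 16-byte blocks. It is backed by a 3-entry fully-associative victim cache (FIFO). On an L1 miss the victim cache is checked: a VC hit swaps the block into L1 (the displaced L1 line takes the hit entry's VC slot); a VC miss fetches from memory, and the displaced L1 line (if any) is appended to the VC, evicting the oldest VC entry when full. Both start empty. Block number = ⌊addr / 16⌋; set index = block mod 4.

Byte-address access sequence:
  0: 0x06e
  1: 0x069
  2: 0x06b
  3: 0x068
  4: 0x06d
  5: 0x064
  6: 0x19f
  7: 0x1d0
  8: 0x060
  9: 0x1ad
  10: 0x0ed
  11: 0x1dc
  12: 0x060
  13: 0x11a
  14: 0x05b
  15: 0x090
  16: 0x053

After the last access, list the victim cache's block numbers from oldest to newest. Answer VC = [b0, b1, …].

#0 0x6e→b6/s2 MISS; vc=[]
#1 0x69→b6/s2 L1-HIT; vc=[]
#2 0x6b→b6/s2 L1-HIT; vc=[]
#3 0x68→b6/s2 L1-HIT; vc=[]
#4 0x6d→b6/s2 L1-HIT; vc=[]
#5 0x64→b6/s2 L1-HIT; vc=[]
#6 0x19f→b25/s1 MISS; vc=[]
#7 0x1d0→b29/s1 MISS; vc=[25]
#8 0x60→b6/s2 L1-HIT; vc=[25]
#9 0x1ad→b26/s2 MISS; vc=[25,6]
#10 0xed→b14/s2 MISS; vc=[25,6,26]
#11 0x1dc→b29/s1 L1-HIT; vc=[25,6,26]
#12 0x60→b6/s2 VC-HIT; vc=[25,14,26]
#13 0x11a→b17/s1 MISS; vc=[14,26,29]
#14 0x5b→b5/s1 MISS; vc=[26,29,17]
#15 0x90→b9/s1 MISS; vc=[29,17,5]
#16 0x53→b5/s1 VC-HIT; vc=[29,17,9]

VC = [29, 17, 9]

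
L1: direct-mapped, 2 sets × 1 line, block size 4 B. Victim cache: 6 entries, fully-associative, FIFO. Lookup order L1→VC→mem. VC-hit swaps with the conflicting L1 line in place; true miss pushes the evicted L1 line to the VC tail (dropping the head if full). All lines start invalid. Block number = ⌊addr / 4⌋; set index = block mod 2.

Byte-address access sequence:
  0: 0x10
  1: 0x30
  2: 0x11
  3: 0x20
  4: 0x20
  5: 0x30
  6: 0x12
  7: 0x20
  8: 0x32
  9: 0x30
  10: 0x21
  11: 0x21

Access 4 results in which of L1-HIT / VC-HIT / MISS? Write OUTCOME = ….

OUTCOME = L1-HIT

  [0] addr=0x10 blk=4 s=0: MISS | VC []
  [1] addr=0x30 blk=12 s=0: MISS | VC [4]
  [2] addr=0x11 blk=4 s=0: VC-HIT | VC [12]
  [3] addr=0x20 blk=8 s=0: MISS | VC [12, 4]
  [4] addr=0x20 blk=8 s=0: L1-HIT | VC [12, 4]
  [5] addr=0x30 blk=12 s=0: VC-HIT | VC [8, 4]
  [6] addr=0x12 blk=4 s=0: VC-HIT | VC [8, 12]
  [7] addr=0x20 blk=8 s=0: VC-HIT | VC [4, 12]
  [8] addr=0x32 blk=12 s=0: VC-HIT | VC [4, 8]
  [9] addr=0x30 blk=12 s=0: L1-HIT | VC [4, 8]
  [10] addr=0x21 blk=8 s=0: VC-HIT | VC [4, 12]
  [11] addr=0x21 blk=8 s=0: L1-HIT | VC [4, 12]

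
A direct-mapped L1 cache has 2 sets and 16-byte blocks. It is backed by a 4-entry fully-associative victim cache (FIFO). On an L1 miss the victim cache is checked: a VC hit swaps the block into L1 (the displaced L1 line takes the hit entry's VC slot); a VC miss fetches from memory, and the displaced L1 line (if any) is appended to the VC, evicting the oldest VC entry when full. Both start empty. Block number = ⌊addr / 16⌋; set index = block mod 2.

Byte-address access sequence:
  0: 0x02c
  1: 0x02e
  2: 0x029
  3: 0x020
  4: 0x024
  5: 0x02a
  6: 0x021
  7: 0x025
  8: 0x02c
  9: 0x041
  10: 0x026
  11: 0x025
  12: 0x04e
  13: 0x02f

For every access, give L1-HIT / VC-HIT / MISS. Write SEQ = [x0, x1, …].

#0 0x2c→b2/s0 MISS; vc=[]
#1 0x2e→b2/s0 L1-HIT; vc=[]
#2 0x29→b2/s0 L1-HIT; vc=[]
#3 0x20→b2/s0 L1-HIT; vc=[]
#4 0x24→b2/s0 L1-HIT; vc=[]
#5 0x2a→b2/s0 L1-HIT; vc=[]
#6 0x21→b2/s0 L1-HIT; vc=[]
#7 0x25→b2/s0 L1-HIT; vc=[]
#8 0x2c→b2/s0 L1-HIT; vc=[]
#9 0x41→b4/s0 MISS; vc=[2]
#10 0x26→b2/s0 VC-HIT; vc=[4]
#11 0x25→b2/s0 L1-HIT; vc=[4]
#12 0x4e→b4/s0 VC-HIT; vc=[2]
#13 0x2f→b2/s0 VC-HIT; vc=[4]

SEQ = [MISS, L1-HIT, L1-HIT, L1-HIT, L1-HIT, L1-HIT, L1-HIT, L1-HIT, L1-HIT, MISS, VC-HIT, L1-HIT, VC-HIT, VC-HIT]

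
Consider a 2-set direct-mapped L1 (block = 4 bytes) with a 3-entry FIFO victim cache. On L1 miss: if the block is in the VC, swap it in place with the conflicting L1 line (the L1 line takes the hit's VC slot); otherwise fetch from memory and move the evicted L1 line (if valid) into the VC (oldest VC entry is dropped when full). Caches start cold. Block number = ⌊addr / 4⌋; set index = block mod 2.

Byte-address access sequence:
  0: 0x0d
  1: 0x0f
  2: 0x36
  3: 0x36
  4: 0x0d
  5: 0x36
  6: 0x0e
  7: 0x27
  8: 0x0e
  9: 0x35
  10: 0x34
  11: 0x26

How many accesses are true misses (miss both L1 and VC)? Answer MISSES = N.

MISSES = 3

0: 0xd (blk 3, set 1) → MISS  vc=[]
1: 0xf (blk 3, set 1) → L1-HIT  vc=[]
2: 0x36 (blk 13, set 1) → MISS  vc=[3]
3: 0x36 (blk 13, set 1) → L1-HIT  vc=[3]
4: 0xd (blk 3, set 1) → VC-HIT  vc=[13]
5: 0x36 (blk 13, set 1) → VC-HIT  vc=[3]
6: 0xe (blk 3, set 1) → VC-HIT  vc=[13]
7: 0x27 (blk 9, set 1) → MISS  vc=[13, 3]
8: 0xe (blk 3, set 1) → VC-HIT  vc=[13, 9]
9: 0x35 (blk 13, set 1) → VC-HIT  vc=[3, 9]
10: 0x34 (blk 13, set 1) → L1-HIT  vc=[3, 9]
11: 0x26 (blk 9, set 1) → VC-HIT  vc=[3, 13]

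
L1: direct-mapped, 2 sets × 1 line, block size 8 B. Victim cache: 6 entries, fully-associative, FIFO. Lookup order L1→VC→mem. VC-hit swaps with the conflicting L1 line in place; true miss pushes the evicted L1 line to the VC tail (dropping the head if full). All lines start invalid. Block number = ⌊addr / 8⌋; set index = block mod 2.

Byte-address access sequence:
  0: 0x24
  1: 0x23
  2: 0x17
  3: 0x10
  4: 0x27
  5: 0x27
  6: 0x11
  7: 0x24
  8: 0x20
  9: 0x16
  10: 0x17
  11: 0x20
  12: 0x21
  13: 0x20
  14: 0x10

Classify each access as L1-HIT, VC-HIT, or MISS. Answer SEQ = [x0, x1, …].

#0 0x24→b4/s0 MISS; vc=[]
#1 0x23→b4/s0 L1-HIT; vc=[]
#2 0x17→b2/s0 MISS; vc=[4]
#3 0x10→b2/s0 L1-HIT; vc=[4]
#4 0x27→b4/s0 VC-HIT; vc=[2]
#5 0x27→b4/s0 L1-HIT; vc=[2]
#6 0x11→b2/s0 VC-HIT; vc=[4]
#7 0x24→b4/s0 VC-HIT; vc=[2]
#8 0x20→b4/s0 L1-HIT; vc=[2]
#9 0x16→b2/s0 VC-HIT; vc=[4]
#10 0x17→b2/s0 L1-HIT; vc=[4]
#11 0x20→b4/s0 VC-HIT; vc=[2]
#12 0x21→b4/s0 L1-HIT; vc=[2]
#13 0x20→b4/s0 L1-HIT; vc=[2]
#14 0x10→b2/s0 VC-HIT; vc=[4]

SEQ = [MISS, L1-HIT, MISS, L1-HIT, VC-HIT, L1-HIT, VC-HIT, VC-HIT, L1-HIT, VC-HIT, L1-HIT, VC-HIT, L1-HIT, L1-HIT, VC-HIT]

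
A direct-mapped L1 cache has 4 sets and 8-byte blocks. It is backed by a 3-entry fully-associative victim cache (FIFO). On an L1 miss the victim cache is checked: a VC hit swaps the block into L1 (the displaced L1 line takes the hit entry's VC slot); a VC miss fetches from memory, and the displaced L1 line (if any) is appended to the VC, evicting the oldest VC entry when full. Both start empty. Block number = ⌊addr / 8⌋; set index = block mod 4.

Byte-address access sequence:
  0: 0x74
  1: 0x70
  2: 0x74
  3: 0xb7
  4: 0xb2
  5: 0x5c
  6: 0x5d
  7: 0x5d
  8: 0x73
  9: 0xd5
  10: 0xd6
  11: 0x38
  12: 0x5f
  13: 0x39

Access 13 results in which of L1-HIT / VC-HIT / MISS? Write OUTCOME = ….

OUTCOME = VC-HIT

0: 0x74 (blk 14, set 2) → MISS  vc=[]
1: 0x70 (blk 14, set 2) → L1-HIT  vc=[]
2: 0x74 (blk 14, set 2) → L1-HIT  vc=[]
3: 0xb7 (blk 22, set 2) → MISS  vc=[14]
4: 0xb2 (blk 22, set 2) → L1-HIT  vc=[14]
5: 0x5c (blk 11, set 3) → MISS  vc=[14]
6: 0x5d (blk 11, set 3) → L1-HIT  vc=[14]
7: 0x5d (blk 11, set 3) → L1-HIT  vc=[14]
8: 0x73 (blk 14, set 2) → VC-HIT  vc=[22]
9: 0xd5 (blk 26, set 2) → MISS  vc=[22, 14]
10: 0xd6 (blk 26, set 2) → L1-HIT  vc=[22, 14]
11: 0x38 (blk 7, set 3) → MISS  vc=[22, 14, 11]
12: 0x5f (blk 11, set 3) → VC-HIT  vc=[22, 14, 7]
13: 0x39 (blk 7, set 3) → VC-HIT  vc=[22, 14, 11]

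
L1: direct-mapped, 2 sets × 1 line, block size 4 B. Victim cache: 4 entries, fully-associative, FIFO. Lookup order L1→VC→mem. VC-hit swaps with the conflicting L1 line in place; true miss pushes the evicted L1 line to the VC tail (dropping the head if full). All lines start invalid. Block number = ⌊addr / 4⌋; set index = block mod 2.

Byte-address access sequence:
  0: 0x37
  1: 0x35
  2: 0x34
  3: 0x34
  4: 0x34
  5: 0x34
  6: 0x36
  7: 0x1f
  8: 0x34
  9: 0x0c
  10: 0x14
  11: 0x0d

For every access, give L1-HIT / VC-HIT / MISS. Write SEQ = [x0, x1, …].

#0 0x37→b13/s1 MISS; vc=[]
#1 0x35→b13/s1 L1-HIT; vc=[]
#2 0x34→b13/s1 L1-HIT; vc=[]
#3 0x34→b13/s1 L1-HIT; vc=[]
#4 0x34→b13/s1 L1-HIT; vc=[]
#5 0x34→b13/s1 L1-HIT; vc=[]
#6 0x36→b13/s1 L1-HIT; vc=[]
#7 0x1f→b7/s1 MISS; vc=[13]
#8 0x34→b13/s1 VC-HIT; vc=[7]
#9 0xc→b3/s1 MISS; vc=[7,13]
#10 0x14→b5/s1 MISS; vc=[7,13,3]
#11 0xd→b3/s1 VC-HIT; vc=[7,13,5]

SEQ = [MISS, L1-HIT, L1-HIT, L1-HIT, L1-HIT, L1-HIT, L1-HIT, MISS, VC-HIT, MISS, MISS, VC-HIT]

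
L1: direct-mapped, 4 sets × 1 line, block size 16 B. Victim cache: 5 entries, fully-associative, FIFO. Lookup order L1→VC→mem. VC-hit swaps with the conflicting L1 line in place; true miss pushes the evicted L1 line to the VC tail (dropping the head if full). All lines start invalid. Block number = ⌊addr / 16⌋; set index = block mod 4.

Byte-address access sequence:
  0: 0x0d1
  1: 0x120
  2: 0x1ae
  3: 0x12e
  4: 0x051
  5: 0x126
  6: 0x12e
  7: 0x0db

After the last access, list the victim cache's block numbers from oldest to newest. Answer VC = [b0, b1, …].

#0 0xd1→b13/s1 MISS; vc=[]
#1 0x120→b18/s2 MISS; vc=[]
#2 0x1ae→b26/s2 MISS; vc=[18]
#3 0x12e→b18/s2 VC-HIT; vc=[26]
#4 0x51→b5/s1 MISS; vc=[26,13]
#5 0x126→b18/s2 L1-HIT; vc=[26,13]
#6 0x12e→b18/s2 L1-HIT; vc=[26,13]
#7 0xdb→b13/s1 VC-HIT; vc=[26,5]

VC = [26, 5]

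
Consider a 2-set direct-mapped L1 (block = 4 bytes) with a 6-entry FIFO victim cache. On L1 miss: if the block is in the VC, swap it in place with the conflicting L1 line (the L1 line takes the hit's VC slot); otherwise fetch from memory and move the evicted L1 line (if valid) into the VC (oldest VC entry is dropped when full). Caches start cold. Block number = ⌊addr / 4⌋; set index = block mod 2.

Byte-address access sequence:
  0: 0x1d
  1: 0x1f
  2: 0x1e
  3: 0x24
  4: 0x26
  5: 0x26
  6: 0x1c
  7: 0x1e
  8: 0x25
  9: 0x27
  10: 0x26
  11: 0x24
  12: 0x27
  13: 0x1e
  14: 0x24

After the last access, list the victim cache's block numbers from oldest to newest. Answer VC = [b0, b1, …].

VC = [7]

  [0] addr=0x1d blk=7 s=1: MISS | VC []
  [1] addr=0x1f blk=7 s=1: L1-HIT | VC []
  [2] addr=0x1e blk=7 s=1: L1-HIT | VC []
  [3] addr=0x24 blk=9 s=1: MISS | VC [7]
  [4] addr=0x26 blk=9 s=1: L1-HIT | VC [7]
  [5] addr=0x26 blk=9 s=1: L1-HIT | VC [7]
  [6] addr=0x1c blk=7 s=1: VC-HIT | VC [9]
  [7] addr=0x1e blk=7 s=1: L1-HIT | VC [9]
  [8] addr=0x25 blk=9 s=1: VC-HIT | VC [7]
  [9] addr=0x27 blk=9 s=1: L1-HIT | VC [7]
  [10] addr=0x26 blk=9 s=1: L1-HIT | VC [7]
  [11] addr=0x24 blk=9 s=1: L1-HIT | VC [7]
  [12] addr=0x27 blk=9 s=1: L1-HIT | VC [7]
  [13] addr=0x1e blk=7 s=1: VC-HIT | VC [9]
  [14] addr=0x24 blk=9 s=1: VC-HIT | VC [7]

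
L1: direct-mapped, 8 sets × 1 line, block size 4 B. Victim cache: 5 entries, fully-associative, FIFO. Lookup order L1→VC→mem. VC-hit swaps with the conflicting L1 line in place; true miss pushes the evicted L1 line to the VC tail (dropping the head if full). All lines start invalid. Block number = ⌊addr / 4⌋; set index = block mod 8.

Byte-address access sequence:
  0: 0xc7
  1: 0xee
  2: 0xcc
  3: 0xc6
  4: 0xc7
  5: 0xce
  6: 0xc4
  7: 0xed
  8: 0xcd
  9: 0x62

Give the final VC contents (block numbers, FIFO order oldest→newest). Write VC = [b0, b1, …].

  [0] addr=0xc7 blk=49 s=1: MISS | VC []
  [1] addr=0xee blk=59 s=3: MISS | VC []
  [2] addr=0xcc blk=51 s=3: MISS | VC [59]
  [3] addr=0xc6 blk=49 s=1: L1-HIT | VC [59]
  [4] addr=0xc7 blk=49 s=1: L1-HIT | VC [59]
  [5] addr=0xce blk=51 s=3: L1-HIT | VC [59]
  [6] addr=0xc4 blk=49 s=1: L1-HIT | VC [59]
  [7] addr=0xed blk=59 s=3: VC-HIT | VC [51]
  [8] addr=0xcd blk=51 s=3: VC-HIT | VC [59]
  [9] addr=0x62 blk=24 s=0: MISS | VC [59]

VC = [59]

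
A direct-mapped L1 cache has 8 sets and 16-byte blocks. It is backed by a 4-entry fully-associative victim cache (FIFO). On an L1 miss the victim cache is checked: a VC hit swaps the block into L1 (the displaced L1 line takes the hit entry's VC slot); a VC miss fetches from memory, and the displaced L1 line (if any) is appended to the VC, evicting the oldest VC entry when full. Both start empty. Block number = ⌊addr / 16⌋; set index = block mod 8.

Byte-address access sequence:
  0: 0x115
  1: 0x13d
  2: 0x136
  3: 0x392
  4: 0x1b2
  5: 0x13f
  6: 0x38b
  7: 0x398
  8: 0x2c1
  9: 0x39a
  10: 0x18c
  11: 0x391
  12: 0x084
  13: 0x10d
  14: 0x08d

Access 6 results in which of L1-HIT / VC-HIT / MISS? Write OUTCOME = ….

#0 0x115→b17/s1 MISS; vc=[]
#1 0x13d→b19/s3 MISS; vc=[]
#2 0x136→b19/s3 L1-HIT; vc=[]
#3 0x392→b57/s1 MISS; vc=[17]
#4 0x1b2→b27/s3 MISS; vc=[17,19]
#5 0x13f→b19/s3 VC-HIT; vc=[17,27]
#6 0x38b→b56/s0 MISS; vc=[17,27]
#7 0x398→b57/s1 L1-HIT; vc=[17,27]
#8 0x2c1→b44/s4 MISS; vc=[17,27]
#9 0x39a→b57/s1 L1-HIT; vc=[17,27]
#10 0x18c→b24/s0 MISS; vc=[17,27,56]
#11 0x391→b57/s1 L1-HIT; vc=[17,27,56]
#12 0x84→b8/s0 MISS; vc=[17,27,56,24]
#13 0x10d→b16/s0 MISS; vc=[27,56,24,8]
#14 0x8d→b8/s0 VC-HIT; vc=[27,56,24,16]

OUTCOME = MISS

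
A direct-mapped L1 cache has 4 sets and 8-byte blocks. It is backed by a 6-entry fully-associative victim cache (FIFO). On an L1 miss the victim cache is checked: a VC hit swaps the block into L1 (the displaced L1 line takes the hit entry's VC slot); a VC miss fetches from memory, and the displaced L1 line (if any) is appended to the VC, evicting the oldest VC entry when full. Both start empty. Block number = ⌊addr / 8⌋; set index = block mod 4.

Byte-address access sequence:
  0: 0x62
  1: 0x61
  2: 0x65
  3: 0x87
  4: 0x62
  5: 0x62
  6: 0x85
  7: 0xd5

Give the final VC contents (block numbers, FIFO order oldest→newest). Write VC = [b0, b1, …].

VC = [12]

  [0] addr=0x62 blk=12 s=0: MISS | VC []
  [1] addr=0x61 blk=12 s=0: L1-HIT | VC []
  [2] addr=0x65 blk=12 s=0: L1-HIT | VC []
  [3] addr=0x87 blk=16 s=0: MISS | VC [12]
  [4] addr=0x62 blk=12 s=0: VC-HIT | VC [16]
  [5] addr=0x62 blk=12 s=0: L1-HIT | VC [16]
  [6] addr=0x85 blk=16 s=0: VC-HIT | VC [12]
  [7] addr=0xd5 blk=26 s=2: MISS | VC [12]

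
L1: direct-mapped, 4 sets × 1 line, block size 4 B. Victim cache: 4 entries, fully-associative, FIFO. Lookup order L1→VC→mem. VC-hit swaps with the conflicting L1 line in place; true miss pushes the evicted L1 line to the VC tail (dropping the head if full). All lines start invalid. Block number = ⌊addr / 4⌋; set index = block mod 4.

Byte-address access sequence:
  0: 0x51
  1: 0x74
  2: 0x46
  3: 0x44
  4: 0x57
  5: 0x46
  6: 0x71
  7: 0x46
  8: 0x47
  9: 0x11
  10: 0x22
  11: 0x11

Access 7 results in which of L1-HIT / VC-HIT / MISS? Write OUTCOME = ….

  [0] addr=0x51 blk=20 s=0: MISS | VC []
  [1] addr=0x74 blk=29 s=1: MISS | VC []
  [2] addr=0x46 blk=17 s=1: MISS | VC [29]
  [3] addr=0x44 blk=17 s=1: L1-HIT | VC [29]
  [4] addr=0x57 blk=21 s=1: MISS | VC [29, 17]
  [5] addr=0x46 blk=17 s=1: VC-HIT | VC [29, 21]
  [6] addr=0x71 blk=28 s=0: MISS | VC [29, 21, 20]
  [7] addr=0x46 blk=17 s=1: L1-HIT | VC [29, 21, 20]
  [8] addr=0x47 blk=17 s=1: L1-HIT | VC [29, 21, 20]
  [9] addr=0x11 blk=4 s=0: MISS | VC [29, 21, 20, 28]
  [10] addr=0x22 blk=8 s=0: MISS | VC [21, 20, 28, 4]
  [11] addr=0x11 blk=4 s=0: VC-HIT | VC [21, 20, 28, 8]

OUTCOME = L1-HIT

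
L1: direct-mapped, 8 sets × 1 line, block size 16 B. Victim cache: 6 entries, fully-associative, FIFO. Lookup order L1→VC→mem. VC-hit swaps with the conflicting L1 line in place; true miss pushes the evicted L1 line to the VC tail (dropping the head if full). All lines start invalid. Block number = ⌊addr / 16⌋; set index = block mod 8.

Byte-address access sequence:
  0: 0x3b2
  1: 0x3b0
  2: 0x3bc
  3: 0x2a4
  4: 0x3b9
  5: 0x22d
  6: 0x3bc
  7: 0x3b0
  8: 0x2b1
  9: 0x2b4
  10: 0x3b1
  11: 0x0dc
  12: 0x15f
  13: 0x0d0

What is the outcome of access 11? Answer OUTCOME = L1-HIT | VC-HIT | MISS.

#0 0x3b2→b59/s3 MISS; vc=[]
#1 0x3b0→b59/s3 L1-HIT; vc=[]
#2 0x3bc→b59/s3 L1-HIT; vc=[]
#3 0x2a4→b42/s2 MISS; vc=[]
#4 0x3b9→b59/s3 L1-HIT; vc=[]
#5 0x22d→b34/s2 MISS; vc=[42]
#6 0x3bc→b59/s3 L1-HIT; vc=[42]
#7 0x3b0→b59/s3 L1-HIT; vc=[42]
#8 0x2b1→b43/s3 MISS; vc=[42,59]
#9 0x2b4→b43/s3 L1-HIT; vc=[42,59]
#10 0x3b1→b59/s3 VC-HIT; vc=[42,43]
#11 0xdc→b13/s5 MISS; vc=[42,43]
#12 0x15f→b21/s5 MISS; vc=[42,43,13]
#13 0xd0→b13/s5 VC-HIT; vc=[42,43,21]

OUTCOME = MISS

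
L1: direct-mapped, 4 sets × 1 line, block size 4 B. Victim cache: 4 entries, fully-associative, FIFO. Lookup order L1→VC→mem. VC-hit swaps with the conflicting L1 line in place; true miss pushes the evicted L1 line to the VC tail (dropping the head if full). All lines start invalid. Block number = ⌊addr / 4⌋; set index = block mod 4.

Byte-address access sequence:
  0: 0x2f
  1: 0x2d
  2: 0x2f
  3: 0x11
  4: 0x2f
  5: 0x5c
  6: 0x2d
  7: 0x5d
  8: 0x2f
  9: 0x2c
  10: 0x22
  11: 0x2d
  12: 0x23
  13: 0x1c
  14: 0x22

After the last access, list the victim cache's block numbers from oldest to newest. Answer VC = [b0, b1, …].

VC = [23, 4, 11]

  [0] addr=0x2f blk=11 s=3: MISS | VC []
  [1] addr=0x2d blk=11 s=3: L1-HIT | VC []
  [2] addr=0x2f blk=11 s=3: L1-HIT | VC []
  [3] addr=0x11 blk=4 s=0: MISS | VC []
  [4] addr=0x2f blk=11 s=3: L1-HIT | VC []
  [5] addr=0x5c blk=23 s=3: MISS | VC [11]
  [6] addr=0x2d blk=11 s=3: VC-HIT | VC [23]
  [7] addr=0x5d blk=23 s=3: VC-HIT | VC [11]
  [8] addr=0x2f blk=11 s=3: VC-HIT | VC [23]
  [9] addr=0x2c blk=11 s=3: L1-HIT | VC [23]
  [10] addr=0x22 blk=8 s=0: MISS | VC [23, 4]
  [11] addr=0x2d blk=11 s=3: L1-HIT | VC [23, 4]
  [12] addr=0x23 blk=8 s=0: L1-HIT | VC [23, 4]
  [13] addr=0x1c blk=7 s=3: MISS | VC [23, 4, 11]
  [14] addr=0x22 blk=8 s=0: L1-HIT | VC [23, 4, 11]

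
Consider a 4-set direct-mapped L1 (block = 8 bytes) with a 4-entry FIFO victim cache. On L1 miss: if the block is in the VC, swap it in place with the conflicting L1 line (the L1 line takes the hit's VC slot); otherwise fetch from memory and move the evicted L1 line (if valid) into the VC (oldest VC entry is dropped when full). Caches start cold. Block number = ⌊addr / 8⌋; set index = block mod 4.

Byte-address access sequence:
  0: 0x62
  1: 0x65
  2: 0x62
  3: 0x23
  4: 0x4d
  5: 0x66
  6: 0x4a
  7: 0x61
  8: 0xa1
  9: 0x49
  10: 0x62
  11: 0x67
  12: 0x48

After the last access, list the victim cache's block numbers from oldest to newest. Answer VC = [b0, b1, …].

VC = [4, 20]

  [0] addr=0x62 blk=12 s=0: MISS | VC []
  [1] addr=0x65 blk=12 s=0: L1-HIT | VC []
  [2] addr=0x62 blk=12 s=0: L1-HIT | VC []
  [3] addr=0x23 blk=4 s=0: MISS | VC [12]
  [4] addr=0x4d blk=9 s=1: MISS | VC [12]
  [5] addr=0x66 blk=12 s=0: VC-HIT | VC [4]
  [6] addr=0x4a blk=9 s=1: L1-HIT | VC [4]
  [7] addr=0x61 blk=12 s=0: L1-HIT | VC [4]
  [8] addr=0xa1 blk=20 s=0: MISS | VC [4, 12]
  [9] addr=0x49 blk=9 s=1: L1-HIT | VC [4, 12]
  [10] addr=0x62 blk=12 s=0: VC-HIT | VC [4, 20]
  [11] addr=0x67 blk=12 s=0: L1-HIT | VC [4, 20]
  [12] addr=0x48 blk=9 s=1: L1-HIT | VC [4, 20]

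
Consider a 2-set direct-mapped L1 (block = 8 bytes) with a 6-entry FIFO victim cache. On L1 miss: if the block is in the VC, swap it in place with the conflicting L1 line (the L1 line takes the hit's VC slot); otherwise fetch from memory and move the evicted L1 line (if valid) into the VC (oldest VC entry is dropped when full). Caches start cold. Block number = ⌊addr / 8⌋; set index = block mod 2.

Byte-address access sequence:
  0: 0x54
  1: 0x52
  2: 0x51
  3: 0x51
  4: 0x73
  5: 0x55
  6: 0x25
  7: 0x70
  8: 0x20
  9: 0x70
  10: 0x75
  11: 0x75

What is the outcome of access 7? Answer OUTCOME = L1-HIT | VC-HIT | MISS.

0: 0x54 (blk 10, set 0) → MISS  vc=[]
1: 0x52 (blk 10, set 0) → L1-HIT  vc=[]
2: 0x51 (blk 10, set 0) → L1-HIT  vc=[]
3: 0x51 (blk 10, set 0) → L1-HIT  vc=[]
4: 0x73 (blk 14, set 0) → MISS  vc=[10]
5: 0x55 (blk 10, set 0) → VC-HIT  vc=[14]
6: 0x25 (blk 4, set 0) → MISS  vc=[14, 10]
7: 0x70 (blk 14, set 0) → VC-HIT  vc=[4, 10]
8: 0x20 (blk 4, set 0) → VC-HIT  vc=[14, 10]
9: 0x70 (blk 14, set 0) → VC-HIT  vc=[4, 10]
10: 0x75 (blk 14, set 0) → L1-HIT  vc=[4, 10]
11: 0x75 (blk 14, set 0) → L1-HIT  vc=[4, 10]

OUTCOME = VC-HIT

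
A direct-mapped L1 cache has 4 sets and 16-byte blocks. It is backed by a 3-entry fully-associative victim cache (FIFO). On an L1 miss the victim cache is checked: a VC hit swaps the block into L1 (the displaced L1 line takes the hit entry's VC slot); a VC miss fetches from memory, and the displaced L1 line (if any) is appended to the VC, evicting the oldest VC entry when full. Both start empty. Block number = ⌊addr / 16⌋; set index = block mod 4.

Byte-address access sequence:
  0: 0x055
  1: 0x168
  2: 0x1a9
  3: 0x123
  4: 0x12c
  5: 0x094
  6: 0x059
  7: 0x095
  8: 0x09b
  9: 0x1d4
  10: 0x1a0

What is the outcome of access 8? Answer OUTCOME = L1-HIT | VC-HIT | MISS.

OUTCOME = L1-HIT

  [0] addr=0x55 blk=5 s=1: MISS | VC []
  [1] addr=0x168 blk=22 s=2: MISS | VC []
  [2] addr=0x1a9 blk=26 s=2: MISS | VC [22]
  [3] addr=0x123 blk=18 s=2: MISS | VC [22, 26]
  [4] addr=0x12c blk=18 s=2: L1-HIT | VC [22, 26]
  [5] addr=0x94 blk=9 s=1: MISS | VC [22, 26, 5]
  [6] addr=0x59 blk=5 s=1: VC-HIT | VC [22, 26, 9]
  [7] addr=0x95 blk=9 s=1: VC-HIT | VC [22, 26, 5]
  [8] addr=0x9b blk=9 s=1: L1-HIT | VC [22, 26, 5]
  [9] addr=0x1d4 blk=29 s=1: MISS | VC [26, 5, 9]
  [10] addr=0x1a0 blk=26 s=2: VC-HIT | VC [18, 5, 9]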